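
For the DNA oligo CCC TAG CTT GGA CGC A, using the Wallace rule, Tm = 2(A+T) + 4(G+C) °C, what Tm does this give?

G=4, T=3, A=3, C=6
A+T = 6, G+C = 10
Tm = 2(6) + 4(10) = 12 + 40 = 52°C

52°C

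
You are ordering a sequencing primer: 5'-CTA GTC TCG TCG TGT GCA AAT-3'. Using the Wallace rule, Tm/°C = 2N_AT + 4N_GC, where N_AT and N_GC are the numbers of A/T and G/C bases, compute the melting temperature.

62°C

Base counts: T=7, G=5, A=4, C=5
A+T = 11, G+C = 10
Tm = 4·10 + 2·11 = 40 + 22 = 62°C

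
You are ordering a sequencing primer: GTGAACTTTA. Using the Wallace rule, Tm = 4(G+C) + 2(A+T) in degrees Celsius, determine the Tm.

Scanning the sequence gives T=4, A=3, C=1, G=2.
So N_AT = 7 and N_GC = 3.
Tm = 2×7 + 4×3 = 26°C

26°C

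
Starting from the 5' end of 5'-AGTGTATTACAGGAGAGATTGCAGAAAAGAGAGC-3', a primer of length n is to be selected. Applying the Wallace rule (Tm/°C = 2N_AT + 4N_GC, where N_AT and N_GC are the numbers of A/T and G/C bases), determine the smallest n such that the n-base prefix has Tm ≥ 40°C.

n = 15

First 14 bases: AGTGTATTACAGGA → Tm = 38°C (< 40°C)
First 15 bases: AGTGTATTACAGGAG → Tm = 42°C (≥ 40°C)
Since every base adds ≥2°C, Tm only increases with n, so the threshold is first crossed at n = 15.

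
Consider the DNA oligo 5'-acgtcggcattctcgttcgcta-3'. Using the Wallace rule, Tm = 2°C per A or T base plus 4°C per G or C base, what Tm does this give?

Base counts: C=7, T=7, G=5, A=3
AT pairs contribute 10, GC pairs contribute 12.
Tm = 4·12 + 2·10 = 48 + 20 = 68°C

68°C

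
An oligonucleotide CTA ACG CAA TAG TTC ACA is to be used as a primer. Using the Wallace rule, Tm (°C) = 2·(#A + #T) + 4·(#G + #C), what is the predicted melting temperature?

50°C

C=5, T=4, G=2, A=7
So N_AT = 11 and N_GC = 7.
Tm = 4·7 + 2·11 = 28 + 22 = 50°C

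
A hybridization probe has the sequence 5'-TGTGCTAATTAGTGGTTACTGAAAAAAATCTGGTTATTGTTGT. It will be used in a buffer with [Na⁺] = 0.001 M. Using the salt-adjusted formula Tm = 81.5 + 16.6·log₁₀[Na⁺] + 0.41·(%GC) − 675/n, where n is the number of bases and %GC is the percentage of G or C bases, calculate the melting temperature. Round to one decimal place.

28.4°C

Length n = 43. Scanning the sequence gives C=3, G=10, A=12, T=18.
G+C = 13, so %GC = 13/43 × 100 = 30.233%
Salt term: 16.6 × (-3) = -49.8
GC term: 0.41 × 30.233 = 12.396; length term: −675/43 = −15.698
Tm = 81.5 + (-49.8) + 12.396 − 15.698 = 28.398 → 28.4°C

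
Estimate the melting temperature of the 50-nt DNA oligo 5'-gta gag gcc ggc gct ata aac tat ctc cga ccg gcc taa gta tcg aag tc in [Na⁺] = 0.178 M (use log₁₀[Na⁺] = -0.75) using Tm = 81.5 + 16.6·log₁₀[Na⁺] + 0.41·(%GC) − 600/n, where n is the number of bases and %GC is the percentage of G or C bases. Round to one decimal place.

Length n = 50. Base counts: G=13, A=13, T=10, C=14
G+C = 27, so %GC = 27/50 × 100 = 54%
Salt term: 16.6 × (-0.75) = -12.45
GC term: 0.41 × 54 = 22.14; length term: −600/50 = −12
Tm = 81.5 + (-12.45) + 22.14 − 12 = 79.19 → 79.2°C

79.2°C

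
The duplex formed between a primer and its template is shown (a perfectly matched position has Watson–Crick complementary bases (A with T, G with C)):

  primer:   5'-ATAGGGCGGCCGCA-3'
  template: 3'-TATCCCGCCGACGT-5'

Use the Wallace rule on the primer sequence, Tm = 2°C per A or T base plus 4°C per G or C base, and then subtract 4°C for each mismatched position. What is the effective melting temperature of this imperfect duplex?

44°C

Primer base counts: A=3, T=1, G=6, C=4 → A+T=4, G+C=10
Perfect-match Tm = 2(4) + 4(10) = 8 + 40 = 48°C
Mismatches (positions where the bases are not complementary): 1 (at position 11)
Effective Tm = 48 − 1×4 = 48 − 4 = 44°C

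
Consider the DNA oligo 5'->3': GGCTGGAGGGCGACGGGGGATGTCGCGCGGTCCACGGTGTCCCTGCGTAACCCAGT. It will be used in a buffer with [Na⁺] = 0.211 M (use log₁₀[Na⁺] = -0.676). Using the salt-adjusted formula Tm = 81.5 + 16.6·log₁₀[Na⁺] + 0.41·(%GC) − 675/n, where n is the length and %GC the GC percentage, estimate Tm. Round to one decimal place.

Length n = 56. Base counts: G=24, A=7, T=9, C=16
G+C = 40, so %GC = 40/56 × 100 = 71.429%
Salt term: 16.6 × (-0.676) = -11.222
GC term: 0.41 × 71.429 = 29.286; length term: −675/56 = −12.054
Tm = 81.5 + (-11.222) + 29.286 − 12.054 = 87.51 → 87.5°C

87.5°C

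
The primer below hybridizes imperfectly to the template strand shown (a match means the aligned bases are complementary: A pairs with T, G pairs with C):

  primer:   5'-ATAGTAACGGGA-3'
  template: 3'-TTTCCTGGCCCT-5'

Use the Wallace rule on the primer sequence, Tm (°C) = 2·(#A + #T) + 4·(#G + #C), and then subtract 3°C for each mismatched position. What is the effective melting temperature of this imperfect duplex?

Primer base counts: A=5, T=2, G=4, C=1 → A+T=7, G+C=5
Perfect-match Tm = 2(7) + 4(5) = 14 + 20 = 34°C
Mismatches (positions where the bases are not complementary): 3 (at positions 2, 5, 7)
Effective Tm = 34 − 3×3 = 34 − 9 = 25°C

25°C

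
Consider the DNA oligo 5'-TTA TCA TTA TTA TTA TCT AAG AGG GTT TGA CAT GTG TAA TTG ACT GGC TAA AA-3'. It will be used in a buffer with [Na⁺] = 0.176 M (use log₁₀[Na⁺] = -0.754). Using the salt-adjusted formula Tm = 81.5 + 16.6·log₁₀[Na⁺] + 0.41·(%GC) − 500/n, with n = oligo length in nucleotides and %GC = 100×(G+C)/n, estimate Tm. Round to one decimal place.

Length n = 53. G=10, T=21, C=5, A=17
G+C = 15, so %GC = 15/53 × 100 = 28.302%
Salt term: 16.6 × (-0.754) = -12.516
GC term: 0.41 × 28.302 = 11.604; length term: −500/53 = −9.434
Tm = 81.5 + (-12.516) + 11.604 − 9.434 = 71.154 → 71.2°C

71.2°C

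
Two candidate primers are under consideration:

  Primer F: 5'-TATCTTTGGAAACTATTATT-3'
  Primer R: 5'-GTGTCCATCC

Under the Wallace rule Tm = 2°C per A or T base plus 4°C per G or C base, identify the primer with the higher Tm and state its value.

Primer F, 48°C

Primer F: A+T=16, G+C=4 → Tm = 2(16)+4(4) = 48°C
Primer R: A+T=4, G+C=6 → Tm = 2(4)+4(6) = 32°C
48°C vs 32°C → primer F is higher.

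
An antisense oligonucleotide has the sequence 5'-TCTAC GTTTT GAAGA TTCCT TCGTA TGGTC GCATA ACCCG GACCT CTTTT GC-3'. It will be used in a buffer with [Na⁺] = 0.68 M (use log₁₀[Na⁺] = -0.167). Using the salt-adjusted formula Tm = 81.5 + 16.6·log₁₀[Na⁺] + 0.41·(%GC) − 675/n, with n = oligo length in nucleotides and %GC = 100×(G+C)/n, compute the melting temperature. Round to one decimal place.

84.7°C

Length n = 52. Base counts: A=9, C=14, T=19, G=10
G+C = 24, so %GC = 24/52 × 100 = 46.154%
Salt term: 16.6 × (-0.167) = -2.772
GC term: 0.41 × 46.154 = 18.923; length term: −675/52 = −12.981
Tm = 81.5 + (-2.772) + 18.923 − 12.981 = 84.67 → 84.7°C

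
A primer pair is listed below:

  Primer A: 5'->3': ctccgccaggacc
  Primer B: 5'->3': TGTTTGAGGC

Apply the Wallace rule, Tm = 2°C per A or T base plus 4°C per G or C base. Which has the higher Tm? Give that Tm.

Primer A, 46°C

Primer A: A+T=3, G+C=10 → Tm = 2(3)+4(10) = 46°C
Primer B: A+T=5, G+C=5 → Tm = 2(5)+4(5) = 30°C
46°C vs 30°C → primer A is higher.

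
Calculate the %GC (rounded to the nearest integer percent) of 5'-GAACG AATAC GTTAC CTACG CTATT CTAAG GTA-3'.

39%

Base counts: C=7, G=6, T=9, A=11
G+C = 6 + 7 = 13 out of 33 bases
%GC = 13/33 × 100 = 39.39% ≈ 39%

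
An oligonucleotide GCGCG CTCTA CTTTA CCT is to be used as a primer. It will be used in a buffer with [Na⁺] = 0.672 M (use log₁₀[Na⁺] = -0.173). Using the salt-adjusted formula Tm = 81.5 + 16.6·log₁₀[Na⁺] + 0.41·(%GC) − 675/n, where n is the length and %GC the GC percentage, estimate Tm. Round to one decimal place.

Length n = 18. Counting bases: A=2, T=6, G=3, C=7
G+C = 10, so %GC = 10/18 × 100 = 55.556%
Salt term: 16.6 × (-0.173) = -2.872
GC term: 0.41 × 55.556 = 22.778; length term: −675/18 = −37.5
Tm = 81.5 + (-2.872) + 22.778 − 37.5 = 63.906 → 63.9°C

63.9°C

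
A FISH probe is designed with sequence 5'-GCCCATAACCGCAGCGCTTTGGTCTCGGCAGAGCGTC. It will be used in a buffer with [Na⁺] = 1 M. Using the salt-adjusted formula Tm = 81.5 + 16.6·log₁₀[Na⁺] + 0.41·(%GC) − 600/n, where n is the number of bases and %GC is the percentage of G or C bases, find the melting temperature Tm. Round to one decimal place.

Length n = 37. Counting bases: T=7, C=13, A=6, G=11
G+C = 24, so %GC = 24/37 × 100 = 64.865%
Salt term: 16.6 × (0) = 0
GC term: 0.41 × 64.865 = 26.595; length term: −600/37 = −16.216
Tm = 81.5 + (0) + 26.595 − 16.216 = 91.879 → 91.9°C

91.9°C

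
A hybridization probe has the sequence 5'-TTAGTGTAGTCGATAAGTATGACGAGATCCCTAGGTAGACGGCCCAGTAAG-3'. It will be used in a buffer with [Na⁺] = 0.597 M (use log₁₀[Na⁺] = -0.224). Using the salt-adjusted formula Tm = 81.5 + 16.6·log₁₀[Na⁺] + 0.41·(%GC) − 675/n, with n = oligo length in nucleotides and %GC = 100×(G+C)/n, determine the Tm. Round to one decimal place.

Length n = 51. Scanning the sequence gives G=15, A=15, C=9, T=12.
G+C = 24, so %GC = 24/51 × 100 = 47.059%
Salt term: 16.6 × (-0.224) = -3.718
GC term: 0.41 × 47.059 = 19.294; length term: −675/51 = −13.235
Tm = 81.5 + (-3.718) + 19.294 − 13.235 = 83.841 → 83.8°C

83.8°C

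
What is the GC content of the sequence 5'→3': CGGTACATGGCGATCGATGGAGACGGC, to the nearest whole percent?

Base counts: T=4, C=6, G=11, A=6
G+C = 11 + 6 = 17 out of 27 bases
%GC = 17/27 × 100 = 62.96% ≈ 63%

63%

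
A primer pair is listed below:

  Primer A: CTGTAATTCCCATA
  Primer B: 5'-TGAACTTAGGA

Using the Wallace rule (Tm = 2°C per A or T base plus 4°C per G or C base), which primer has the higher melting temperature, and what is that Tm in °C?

Primer A, 38°C

Primer A: A+T=9, G+C=5 → Tm = 2(9)+4(5) = 38°C
Primer B: A+T=7, G+C=4 → Tm = 2(7)+4(4) = 30°C
38°C vs 30°C → primer A is higher.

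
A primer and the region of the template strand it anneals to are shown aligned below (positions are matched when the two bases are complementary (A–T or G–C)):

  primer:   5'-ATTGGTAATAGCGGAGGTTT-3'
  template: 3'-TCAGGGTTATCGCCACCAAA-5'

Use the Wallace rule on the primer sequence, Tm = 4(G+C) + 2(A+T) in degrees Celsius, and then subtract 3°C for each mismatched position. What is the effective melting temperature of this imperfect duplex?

Primer base counts: A=5, T=7, G=7, C=1 → A+T=12, G+C=8
Perfect-match Tm = 2(12) + 4(8) = 24 + 32 = 56°C
Mismatches (positions where the bases are not complementary): 5 (at positions 2, 4, 5, 6, 15)
Effective Tm = 56 − 5×3 = 56 − 15 = 41°C

41°C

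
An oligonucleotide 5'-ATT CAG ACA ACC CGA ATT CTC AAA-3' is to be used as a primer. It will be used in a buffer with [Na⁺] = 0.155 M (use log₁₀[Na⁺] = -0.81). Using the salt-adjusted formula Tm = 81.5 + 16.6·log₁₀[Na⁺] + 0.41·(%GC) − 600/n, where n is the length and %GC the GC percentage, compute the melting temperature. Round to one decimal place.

Length n = 24. C=7, T=5, A=10, G=2
G+C = 9, so %GC = 9/24 × 100 = 37.5%
Salt term: 16.6 × (-0.81) = -13.446
GC term: 0.41 × 37.5 = 15.375; length term: −600/24 = −25
Tm = 81.5 + (-13.446) + 15.375 − 25 = 58.429 → 58.4°C

58.4°C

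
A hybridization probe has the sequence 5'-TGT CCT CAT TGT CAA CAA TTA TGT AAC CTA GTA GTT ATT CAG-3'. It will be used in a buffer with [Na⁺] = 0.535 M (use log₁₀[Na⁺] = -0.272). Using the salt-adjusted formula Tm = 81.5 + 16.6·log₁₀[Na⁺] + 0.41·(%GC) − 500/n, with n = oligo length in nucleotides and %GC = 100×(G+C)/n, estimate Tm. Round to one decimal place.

Length n = 42. Scanning the sequence gives C=8, A=12, T=16, G=6.
G+C = 14, so %GC = 14/42 × 100 = 33.333%
Salt term: 16.6 × (-0.272) = -4.515
GC term: 0.41 × 33.333 = 13.667; length term: −500/42 = −11.905
Tm = 81.5 + (-4.515) + 13.667 − 11.905 = 78.747 → 78.7°C

78.7°C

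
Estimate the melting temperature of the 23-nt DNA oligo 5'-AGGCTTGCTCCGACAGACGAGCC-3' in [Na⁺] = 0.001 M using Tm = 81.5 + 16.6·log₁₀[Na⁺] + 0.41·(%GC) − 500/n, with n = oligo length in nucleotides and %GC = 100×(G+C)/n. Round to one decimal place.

Length n = 23. C=8, A=5, T=3, G=7
G+C = 15, so %GC = 15/23 × 100 = 65.217%
Salt term: 16.6 × (-3) = -49.8
GC term: 0.41 × 65.217 = 26.739; length term: −500/23 = −21.739
Tm = 81.5 + (-49.8) + 26.739 − 21.739 = 36.7 → 36.7°C

36.7°C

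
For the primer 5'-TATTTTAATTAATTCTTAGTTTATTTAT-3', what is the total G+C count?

Base counts: A=8, G=1, T=18, C=1
G+C = 1 + 1 = 2

2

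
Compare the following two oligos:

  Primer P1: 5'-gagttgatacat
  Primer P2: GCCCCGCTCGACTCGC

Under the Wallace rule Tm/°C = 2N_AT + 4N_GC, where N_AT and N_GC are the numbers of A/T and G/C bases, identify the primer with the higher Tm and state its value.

Primer P1: A+T=8, G+C=4 → Tm = 2(8)+4(4) = 32°C
Primer P2: A+T=3, G+C=13 → Tm = 2(3)+4(13) = 58°C
32°C vs 58°C → primer P2 is higher.

Primer P2, 58°C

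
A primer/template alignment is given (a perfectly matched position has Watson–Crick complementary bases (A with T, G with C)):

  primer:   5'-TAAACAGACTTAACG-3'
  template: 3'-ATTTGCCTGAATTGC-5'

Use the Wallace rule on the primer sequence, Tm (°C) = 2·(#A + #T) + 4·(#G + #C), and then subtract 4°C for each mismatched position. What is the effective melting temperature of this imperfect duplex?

36°C

Primer base counts: A=7, T=3, G=2, C=3 → A+T=10, G+C=5
Perfect-match Tm = 2(10) + 4(5) = 20 + 20 = 40°C
Mismatches (positions where the bases are not complementary): 1 (at position 6)
Effective Tm = 40 − 1×4 = 40 − 4 = 36°C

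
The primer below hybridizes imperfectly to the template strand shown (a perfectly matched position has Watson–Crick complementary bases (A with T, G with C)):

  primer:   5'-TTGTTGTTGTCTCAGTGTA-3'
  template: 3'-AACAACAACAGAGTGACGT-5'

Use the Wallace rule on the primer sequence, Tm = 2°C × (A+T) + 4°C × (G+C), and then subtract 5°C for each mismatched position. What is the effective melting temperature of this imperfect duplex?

42°C

Primer base counts: A=2, T=10, G=5, C=2 → A+T=12, G+C=7
Perfect-match Tm = 2(12) + 4(7) = 24 + 28 = 52°C
Mismatches (positions where the bases are not complementary): 2 (at positions 15, 18)
Effective Tm = 52 − 2×5 = 52 − 10 = 42°C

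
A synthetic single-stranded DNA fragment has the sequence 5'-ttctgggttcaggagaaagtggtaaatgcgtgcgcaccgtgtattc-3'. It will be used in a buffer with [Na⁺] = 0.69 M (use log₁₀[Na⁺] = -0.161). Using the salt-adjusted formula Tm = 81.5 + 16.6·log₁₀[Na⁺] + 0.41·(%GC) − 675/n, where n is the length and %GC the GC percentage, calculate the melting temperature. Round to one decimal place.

Length n = 46. Base counts: C=8, A=10, G=15, T=13
G+C = 23, so %GC = 23/46 × 100 = 50%
Salt term: 16.6 × (-0.161) = -2.673
GC term: 0.41 × 50 = 20.5; length term: −675/46 = −14.674
Tm = 81.5 + (-2.673) + 20.5 − 14.674 = 84.653 → 84.7°C

84.7°C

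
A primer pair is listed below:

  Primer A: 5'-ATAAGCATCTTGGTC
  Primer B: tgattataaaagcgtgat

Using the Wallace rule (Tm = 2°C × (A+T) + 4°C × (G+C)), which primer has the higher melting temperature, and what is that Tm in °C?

Primer B, 46°C

Primer A: A+T=9, G+C=6 → Tm = 2(9)+4(6) = 42°C
Primer B: A+T=13, G+C=5 → Tm = 2(13)+4(5) = 46°C
42°C vs 46°C → primer B is higher.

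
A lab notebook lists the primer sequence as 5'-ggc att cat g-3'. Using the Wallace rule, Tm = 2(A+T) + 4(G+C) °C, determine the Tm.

30°C

Counting bases: A=2, T=3, G=3, C=2
AT pairs contribute 5, GC pairs contribute 5.
Tm = 4·5 + 2·5 = 20 + 10 = 30°C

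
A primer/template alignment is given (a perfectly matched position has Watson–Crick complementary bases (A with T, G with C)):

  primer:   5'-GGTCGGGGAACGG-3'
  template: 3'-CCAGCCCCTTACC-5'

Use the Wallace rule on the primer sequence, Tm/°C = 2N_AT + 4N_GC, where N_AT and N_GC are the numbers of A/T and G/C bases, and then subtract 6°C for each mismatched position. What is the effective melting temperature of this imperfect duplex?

Primer base counts: A=2, T=1, G=8, C=2 → A+T=3, G+C=10
Perfect-match Tm = 2(3) + 4(10) = 6 + 40 = 46°C
Mismatches (positions where the bases are not complementary): 1 (at position 11)
Effective Tm = 46 − 1×6 = 46 − 6 = 40°C

40°C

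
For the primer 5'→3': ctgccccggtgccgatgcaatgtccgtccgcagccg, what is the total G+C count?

26

Base counts: A=4, G=11, T=6, C=15
G+C = 11 + 15 = 26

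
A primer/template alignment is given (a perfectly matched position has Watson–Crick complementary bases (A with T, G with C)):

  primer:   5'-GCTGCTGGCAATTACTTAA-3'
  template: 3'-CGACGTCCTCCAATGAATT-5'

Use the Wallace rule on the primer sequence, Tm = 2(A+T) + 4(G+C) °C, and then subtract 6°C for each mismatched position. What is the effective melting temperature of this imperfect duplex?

Primer base counts: A=5, T=6, G=4, C=4 → A+T=11, G+C=8
Perfect-match Tm = 2(11) + 4(8) = 22 + 32 = 54°C
Mismatches (positions where the bases are not complementary): 4 (at positions 6, 9, 10, 11)
Effective Tm = 54 − 4×6 = 54 − 24 = 30°C

30°C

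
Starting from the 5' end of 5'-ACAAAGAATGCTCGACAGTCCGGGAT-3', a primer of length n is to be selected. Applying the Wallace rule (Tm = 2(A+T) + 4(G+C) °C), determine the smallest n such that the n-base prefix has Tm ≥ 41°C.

n = 15

First 14 bases: ACAAAGAATGCTCG → Tm = 40°C (< 41°C)
First 15 bases: ACAAAGAATGCTCGA → Tm = 42°C (≥ 41°C)
Since every base adds ≥2°C, Tm only increases with n, so the threshold is first crossed at n = 15.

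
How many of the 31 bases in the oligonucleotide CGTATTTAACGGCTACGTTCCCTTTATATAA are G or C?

Counting bases: T=12, G=4, C=7, A=8
G+C = 4 + 7 = 11

11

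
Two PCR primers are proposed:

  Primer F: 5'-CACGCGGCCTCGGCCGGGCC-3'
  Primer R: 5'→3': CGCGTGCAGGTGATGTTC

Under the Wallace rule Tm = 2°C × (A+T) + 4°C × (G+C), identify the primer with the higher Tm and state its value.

Primer F: A+T=2, G+C=18 → Tm = 2(2)+4(18) = 76°C
Primer R: A+T=7, G+C=11 → Tm = 2(7)+4(11) = 58°C
76°C vs 58°C → primer F is higher.

Primer F, 76°C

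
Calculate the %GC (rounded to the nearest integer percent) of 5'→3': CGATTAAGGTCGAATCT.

41%

Counting bases: T=5, C=3, G=4, A=5
G+C = 4 + 3 = 7 out of 17 bases
%GC = 7/17 × 100 = 41.18% ≈ 41%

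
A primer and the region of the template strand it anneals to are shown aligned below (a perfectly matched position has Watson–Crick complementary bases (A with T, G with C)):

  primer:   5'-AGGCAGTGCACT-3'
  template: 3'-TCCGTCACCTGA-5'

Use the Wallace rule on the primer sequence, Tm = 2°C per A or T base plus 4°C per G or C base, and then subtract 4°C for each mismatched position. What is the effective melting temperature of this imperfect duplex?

34°C

Primer base counts: A=3, T=2, G=4, C=3 → A+T=5, G+C=7
Perfect-match Tm = 2(5) + 4(7) = 10 + 28 = 38°C
Mismatches (positions where the bases are not complementary): 1 (at position 9)
Effective Tm = 38 − 1×4 = 38 − 4 = 34°C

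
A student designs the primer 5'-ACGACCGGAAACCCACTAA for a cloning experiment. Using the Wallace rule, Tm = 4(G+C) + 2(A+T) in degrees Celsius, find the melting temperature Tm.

58°C

Base counts: T=1, G=3, C=7, A=8
AT pairs contribute 9, GC pairs contribute 10.
Tm = 2×9 + 4×10 = 58°C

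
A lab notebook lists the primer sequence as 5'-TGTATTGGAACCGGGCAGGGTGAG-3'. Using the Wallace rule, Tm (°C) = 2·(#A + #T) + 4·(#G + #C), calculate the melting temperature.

76°C

Base counts: G=11, A=5, T=5, C=3
A+T = 10, G+C = 14
Tm = 2(10) + 4(14) = 20 + 56 = 76°C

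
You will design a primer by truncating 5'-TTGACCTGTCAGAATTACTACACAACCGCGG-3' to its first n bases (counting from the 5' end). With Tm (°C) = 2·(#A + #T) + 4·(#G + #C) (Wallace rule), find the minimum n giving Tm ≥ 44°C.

First 15 bases: TTGACCTGTCAGAAT → Tm = 42°C (< 44°C)
First 16 bases: TTGACCTGTCAGAATT → Tm = 44°C (≥ 44°C)
Each additional base adds 2°C (A/T) or 4°C (G/C), so Tm is non-decreasing in n; n = 16 is the first length to reach 44°C.

n = 16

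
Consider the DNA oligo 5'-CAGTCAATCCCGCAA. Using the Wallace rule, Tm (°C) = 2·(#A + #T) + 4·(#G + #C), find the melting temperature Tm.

46°C

Counting bases: T=2, A=5, C=6, G=2
A+T = 7, G+C = 8
Tm = 2×7 + 4×8 = 46°C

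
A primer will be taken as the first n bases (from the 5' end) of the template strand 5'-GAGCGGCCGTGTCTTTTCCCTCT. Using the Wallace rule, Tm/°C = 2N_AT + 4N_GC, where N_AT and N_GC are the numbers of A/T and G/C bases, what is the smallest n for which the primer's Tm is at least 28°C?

First 7 bases: GAGCGGC → Tm = 26°C (< 28°C)
First 8 bases: GAGCGGCC → Tm = 30°C (≥ 28°C)
Since every base adds ≥2°C, Tm only increases with n, so the threshold is first crossed at n = 8.

n = 8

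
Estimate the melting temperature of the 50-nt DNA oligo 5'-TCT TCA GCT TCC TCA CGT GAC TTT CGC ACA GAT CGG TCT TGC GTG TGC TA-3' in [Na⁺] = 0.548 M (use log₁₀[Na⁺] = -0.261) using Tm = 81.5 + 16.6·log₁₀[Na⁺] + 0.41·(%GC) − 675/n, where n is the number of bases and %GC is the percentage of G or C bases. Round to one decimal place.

Length n = 50. Scanning the sequence gives G=11, C=15, A=7, T=17.
G+C = 26, so %GC = 26/50 × 100 = 52%
Salt term: 16.6 × (-0.261) = -4.333
GC term: 0.41 × 52 = 21.32; length term: −675/50 = −13.5
Tm = 81.5 + (-4.333) + 21.32 − 13.5 = 84.987 → 85.0°C

85.0°C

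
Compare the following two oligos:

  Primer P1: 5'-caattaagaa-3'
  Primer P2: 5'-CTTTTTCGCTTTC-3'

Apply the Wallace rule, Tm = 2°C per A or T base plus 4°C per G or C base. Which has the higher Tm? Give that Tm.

Primer P2, 36°C

Primer P1: A+T=8, G+C=2 → Tm = 2(8)+4(2) = 24°C
Primer P2: A+T=8, G+C=5 → Tm = 2(8)+4(5) = 36°C
24°C vs 36°C → primer P2 is higher.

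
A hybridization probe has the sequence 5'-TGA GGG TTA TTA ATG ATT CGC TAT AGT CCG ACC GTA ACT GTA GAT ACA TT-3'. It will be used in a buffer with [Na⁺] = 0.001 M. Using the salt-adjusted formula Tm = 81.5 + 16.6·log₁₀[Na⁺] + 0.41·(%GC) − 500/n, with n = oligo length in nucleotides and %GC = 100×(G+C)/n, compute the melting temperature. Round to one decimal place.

37.3°C

Length n = 50. Scanning the sequence gives G=11, T=17, C=8, A=14.
G+C = 19, so %GC = 19/50 × 100 = 38%
Salt term: 16.6 × (-3) = -49.8
GC term: 0.41 × 38 = 15.58; length term: −500/50 = −10
Tm = 81.5 + (-49.8) + 15.58 − 10 = 37.28 → 37.3°C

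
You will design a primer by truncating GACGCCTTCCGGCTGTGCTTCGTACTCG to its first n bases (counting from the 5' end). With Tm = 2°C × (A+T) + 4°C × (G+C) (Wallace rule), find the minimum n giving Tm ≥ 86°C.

n = 27

First 26 bases: GACGCCTTCCGGCTGTGCTTCGTACT → Tm = 84°C (< 86°C)
First 27 bases: GACGCCTTCCGGCTGTGCTTCGTACTC → Tm = 88°C (≥ 86°C)
Since every base adds ≥2°C, Tm only increases with n, so the threshold is first crossed at n = 27.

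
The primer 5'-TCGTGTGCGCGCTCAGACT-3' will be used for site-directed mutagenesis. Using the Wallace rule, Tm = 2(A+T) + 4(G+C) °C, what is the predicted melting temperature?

Base counts: A=2, C=6, G=6, T=5
AT pairs contribute 7, GC pairs contribute 12.
Tm = 2×7 + 4×12 = 62°C

62°C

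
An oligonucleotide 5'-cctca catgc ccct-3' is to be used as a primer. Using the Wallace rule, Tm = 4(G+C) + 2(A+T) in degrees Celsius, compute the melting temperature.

Scanning the sequence gives G=1, T=3, C=8, A=2.
A+T = 5, G+C = 9
Tm = 2×5 + 4×9 = 46°C

46°C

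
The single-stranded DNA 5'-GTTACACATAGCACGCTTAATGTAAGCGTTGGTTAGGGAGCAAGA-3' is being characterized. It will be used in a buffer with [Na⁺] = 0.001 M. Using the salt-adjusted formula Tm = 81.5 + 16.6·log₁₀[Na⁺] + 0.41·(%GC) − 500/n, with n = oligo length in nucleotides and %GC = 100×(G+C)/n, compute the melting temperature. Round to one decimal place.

Length n = 45. Base counts: G=13, A=14, T=11, C=7
G+C = 20, so %GC = 20/45 × 100 = 44.444%
Salt term: 16.6 × (-3) = -49.8
GC term: 0.41 × 44.444 = 18.222; length term: −500/45 = −11.111
Tm = 81.5 + (-49.8) + 18.222 − 11.111 = 38.811 → 38.8°C

38.8°C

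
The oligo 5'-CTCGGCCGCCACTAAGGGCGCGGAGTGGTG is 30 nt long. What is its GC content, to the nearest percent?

73%

Counting bases: T=4, G=13, C=9, A=4
G+C = 13 + 9 = 22 out of 30 bases
%GC = 22/30 × 100 = 73.33% ≈ 73%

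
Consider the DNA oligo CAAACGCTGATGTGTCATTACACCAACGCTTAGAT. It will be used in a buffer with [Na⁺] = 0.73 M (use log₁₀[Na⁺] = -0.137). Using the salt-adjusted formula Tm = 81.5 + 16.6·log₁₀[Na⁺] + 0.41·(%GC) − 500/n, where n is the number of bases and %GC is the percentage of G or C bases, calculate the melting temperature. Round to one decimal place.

Length n = 35. Base counts: C=9, A=11, T=9, G=6
G+C = 15, so %GC = 15/35 × 100 = 42.857%
Salt term: 16.6 × (-0.137) = -2.274
GC term: 0.41 × 42.857 = 17.571; length term: −500/35 = −14.286
Tm = 81.5 + (-2.274) + 17.571 − 14.286 = 82.511 → 82.5°C

82.5°C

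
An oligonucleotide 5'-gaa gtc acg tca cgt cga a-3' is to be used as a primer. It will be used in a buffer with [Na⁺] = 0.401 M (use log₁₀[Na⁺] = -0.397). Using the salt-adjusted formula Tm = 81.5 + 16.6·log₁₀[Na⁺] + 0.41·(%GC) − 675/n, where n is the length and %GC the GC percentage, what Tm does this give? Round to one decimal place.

61.0°C

Length n = 19. A=6, G=5, T=3, C=5
G+C = 10, so %GC = 10/19 × 100 = 52.632%
Salt term: 16.6 × (-0.397) = -6.59
GC term: 0.41 × 52.632 = 21.579; length term: −675/19 = −35.526
Tm = 81.5 + (-6.59) + 21.579 − 35.526 = 60.963 → 61.0°C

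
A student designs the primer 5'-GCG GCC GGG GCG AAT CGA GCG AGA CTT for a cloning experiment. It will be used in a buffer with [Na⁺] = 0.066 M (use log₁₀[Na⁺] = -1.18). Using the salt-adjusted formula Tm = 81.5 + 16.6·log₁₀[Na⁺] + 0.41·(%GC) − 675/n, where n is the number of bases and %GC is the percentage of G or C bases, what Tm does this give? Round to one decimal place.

Length n = 27. Counting bases: C=7, G=12, A=5, T=3
G+C = 19, so %GC = 19/27 × 100 = 70.37%
Salt term: 16.6 × (-1.18) = -19.588
GC term: 0.41 × 70.37 = 28.852; length term: −675/27 = −25
Tm = 81.5 + (-19.588) + 28.852 − 25 = 65.764 → 65.8°C

65.8°C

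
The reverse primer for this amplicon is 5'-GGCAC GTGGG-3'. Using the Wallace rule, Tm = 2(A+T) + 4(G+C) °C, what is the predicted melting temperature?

36°C

Scanning the sequence gives G=6, T=1, A=1, C=2.
So N_AT = 2 and N_GC = 8.
Tm = 4·8 + 2·2 = 32 + 4 = 36°C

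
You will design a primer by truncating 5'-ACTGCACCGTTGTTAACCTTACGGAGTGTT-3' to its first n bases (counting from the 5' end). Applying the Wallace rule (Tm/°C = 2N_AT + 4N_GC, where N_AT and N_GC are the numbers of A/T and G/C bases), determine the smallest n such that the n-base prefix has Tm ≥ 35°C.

n = 12

First 11 bases: ACTGCACCGTT → Tm = 34°C (< 35°C)
First 12 bases: ACTGCACCGTTG → Tm = 38°C (≥ 35°C)
Each additional base adds 2°C (A/T) or 4°C (G/C), so Tm is non-decreasing in n; n = 12 is the first length to reach 35°C.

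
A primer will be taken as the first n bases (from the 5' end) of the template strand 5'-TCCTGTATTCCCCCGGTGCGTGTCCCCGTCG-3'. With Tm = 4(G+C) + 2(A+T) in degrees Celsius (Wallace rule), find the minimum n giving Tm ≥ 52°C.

n = 16

First 15 bases: TCCTGTATTCCCCCG → Tm = 48°C (< 52°C)
First 16 bases: TCCTGTATTCCCCCGG → Tm = 52°C (≥ 52°C)
Since every base adds ≥2°C, Tm only increases with n, so the threshold is first crossed at n = 16.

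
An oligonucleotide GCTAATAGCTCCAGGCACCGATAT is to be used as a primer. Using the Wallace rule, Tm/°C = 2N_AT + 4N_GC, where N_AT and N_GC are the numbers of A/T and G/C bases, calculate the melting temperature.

72°C

Counting bases: C=7, G=5, T=5, A=7
A+T = 12, G+C = 12
Tm = 2(12) + 4(12) = 24 + 48 = 72°C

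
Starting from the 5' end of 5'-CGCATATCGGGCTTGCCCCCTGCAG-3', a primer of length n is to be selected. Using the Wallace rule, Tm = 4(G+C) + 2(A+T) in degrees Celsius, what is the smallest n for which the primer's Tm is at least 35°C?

n = 11

First 10 bases: CGCATATCGG → Tm = 32°C (< 35°C)
First 11 bases: CGCATATCGGG → Tm = 36°C (≥ 35°C)
Since every base adds ≥2°C, Tm only increases with n, so the threshold is first crossed at n = 11.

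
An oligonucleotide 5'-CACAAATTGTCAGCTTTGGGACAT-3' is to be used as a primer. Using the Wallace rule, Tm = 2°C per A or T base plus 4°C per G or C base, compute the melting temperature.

A=7, G=5, C=5, T=7
So N_AT = 14 and N_GC = 10.
Tm = 4·10 + 2·14 = 40 + 28 = 68°C

68°C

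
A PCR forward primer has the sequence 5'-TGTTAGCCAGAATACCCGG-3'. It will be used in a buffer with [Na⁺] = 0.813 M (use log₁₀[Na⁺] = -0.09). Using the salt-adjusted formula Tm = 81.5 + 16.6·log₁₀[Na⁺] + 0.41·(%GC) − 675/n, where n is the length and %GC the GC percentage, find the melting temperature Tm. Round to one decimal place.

Length n = 19. Counting bases: T=4, C=5, G=5, A=5
G+C = 10, so %GC = 10/19 × 100 = 52.632%
Salt term: 16.6 × (-0.09) = -1.494
GC term: 0.41 × 52.632 = 21.579; length term: −675/19 = −35.526
Tm = 81.5 + (-1.494) + 21.579 − 35.526 = 66.059 → 66.1°C

66.1°C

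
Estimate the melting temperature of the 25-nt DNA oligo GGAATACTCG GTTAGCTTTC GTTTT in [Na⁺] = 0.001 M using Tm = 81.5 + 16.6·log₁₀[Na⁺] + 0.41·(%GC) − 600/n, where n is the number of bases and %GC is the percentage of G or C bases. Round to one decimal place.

Length n = 25. Base counts: T=11, C=4, A=4, G=6
G+C = 10, so %GC = 10/25 × 100 = 40%
Salt term: 16.6 × (-3) = -49.8
GC term: 0.41 × 40 = 16.4; length term: −600/25 = −24
Tm = 81.5 + (-49.8) + 16.4 − 24 = 24.1 → 24.1°C

24.1°C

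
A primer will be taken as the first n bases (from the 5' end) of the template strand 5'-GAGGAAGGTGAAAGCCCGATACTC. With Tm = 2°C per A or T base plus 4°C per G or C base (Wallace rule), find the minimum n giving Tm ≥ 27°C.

n = 9

First 8 bases: GAGGAAGG → Tm = 26°C (< 27°C)
First 9 bases: GAGGAAGGT → Tm = 28°C (≥ 27°C)
Each additional base adds 2°C (A/T) or 4°C (G/C), so Tm is non-decreasing in n; n = 9 is the first length to reach 27°C.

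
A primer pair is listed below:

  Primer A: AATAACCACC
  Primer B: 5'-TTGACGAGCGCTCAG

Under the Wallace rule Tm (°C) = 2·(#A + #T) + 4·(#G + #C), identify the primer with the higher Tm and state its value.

Primer B, 48°C

Primer A: A+T=6, G+C=4 → Tm = 2(6)+4(4) = 28°C
Primer B: A+T=6, G+C=9 → Tm = 2(6)+4(9) = 48°C
28°C vs 48°C → primer B is higher.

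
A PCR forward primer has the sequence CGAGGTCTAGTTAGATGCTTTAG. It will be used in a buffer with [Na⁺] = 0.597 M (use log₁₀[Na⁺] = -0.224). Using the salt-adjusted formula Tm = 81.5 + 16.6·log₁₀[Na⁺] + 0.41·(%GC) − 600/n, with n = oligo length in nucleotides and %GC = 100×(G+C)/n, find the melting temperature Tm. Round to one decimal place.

69.5°C

Length n = 23. Base counts: G=7, C=3, T=8, A=5
G+C = 10, so %GC = 10/23 × 100 = 43.478%
Salt term: 16.6 × (-0.224) = -3.718
GC term: 0.41 × 43.478 = 17.826; length term: −600/23 = −26.087
Tm = 81.5 + (-3.718) + 17.826 − 26.087 = 69.521 → 69.5°C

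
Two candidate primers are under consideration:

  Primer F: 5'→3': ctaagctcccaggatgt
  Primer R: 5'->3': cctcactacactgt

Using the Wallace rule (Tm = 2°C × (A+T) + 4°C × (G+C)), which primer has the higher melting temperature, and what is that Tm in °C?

Primer F, 52°C

Primer F: A+T=8, G+C=9 → Tm = 2(8)+4(9) = 52°C
Primer R: A+T=7, G+C=7 → Tm = 2(7)+4(7) = 42°C
52°C vs 42°C → primer F is higher.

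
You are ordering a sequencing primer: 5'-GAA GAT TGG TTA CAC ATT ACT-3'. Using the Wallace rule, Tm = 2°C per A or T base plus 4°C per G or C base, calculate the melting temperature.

Base counts: A=7, T=7, C=3, G=4
A+T = 14, G+C = 7
Tm = 2×14 + 4×7 = 56°C

56°C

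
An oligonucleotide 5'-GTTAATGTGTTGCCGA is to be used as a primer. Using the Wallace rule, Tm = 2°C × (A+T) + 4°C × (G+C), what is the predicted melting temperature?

Scanning the sequence gives G=5, C=2, A=3, T=6.
A+T = 9, G+C = 7
Tm = 2(9) + 4(7) = 18 + 28 = 46°C

46°C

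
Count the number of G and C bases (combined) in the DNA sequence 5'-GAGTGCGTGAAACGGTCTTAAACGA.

Scanning the sequence gives C=4, T=5, A=8, G=8.
Total G or C: 8 + 4 = 12

12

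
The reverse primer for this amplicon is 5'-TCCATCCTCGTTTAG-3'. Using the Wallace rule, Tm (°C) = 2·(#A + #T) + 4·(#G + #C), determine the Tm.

T=6, G=2, C=5, A=2
AT pairs contribute 8, GC pairs contribute 7.
Tm = 2(8) + 4(7) = 16 + 28 = 44°C

44°C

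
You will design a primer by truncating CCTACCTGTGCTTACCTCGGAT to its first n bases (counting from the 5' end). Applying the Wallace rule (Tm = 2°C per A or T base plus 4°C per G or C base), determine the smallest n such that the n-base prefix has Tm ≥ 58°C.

n = 19

First 18 bases: CCTACCTGTGCTTACCTC → Tm = 56°C (< 58°C)
First 19 bases: CCTACCTGTGCTTACCTCG → Tm = 60°C (≥ 58°C)
Since every base adds ≥2°C, Tm only increases with n, so the threshold is first crossed at n = 19.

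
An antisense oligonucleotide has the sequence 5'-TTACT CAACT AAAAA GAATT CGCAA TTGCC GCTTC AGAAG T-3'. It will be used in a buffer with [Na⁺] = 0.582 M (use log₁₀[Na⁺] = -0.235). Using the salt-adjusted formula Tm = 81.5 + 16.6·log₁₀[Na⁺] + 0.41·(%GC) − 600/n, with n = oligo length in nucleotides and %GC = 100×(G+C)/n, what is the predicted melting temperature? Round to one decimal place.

Length n = 41. Counting bases: T=11, G=6, C=9, A=15
G+C = 15, so %GC = 15/41 × 100 = 36.585%
Salt term: 16.6 × (-0.235) = -3.901
GC term: 0.41 × 36.585 = 15; length term: −600/41 = −14.634
Tm = 81.5 + (-3.901) + 15 − 14.634 = 77.965 → 78.0°C

78.0°C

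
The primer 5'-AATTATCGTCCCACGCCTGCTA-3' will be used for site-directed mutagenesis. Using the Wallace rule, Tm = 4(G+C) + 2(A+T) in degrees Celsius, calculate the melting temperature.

Counting bases: C=8, T=6, G=3, A=5
A+T = 11, G+C = 11
Tm = 2(11) + 4(11) = 22 + 44 = 66°C

66°C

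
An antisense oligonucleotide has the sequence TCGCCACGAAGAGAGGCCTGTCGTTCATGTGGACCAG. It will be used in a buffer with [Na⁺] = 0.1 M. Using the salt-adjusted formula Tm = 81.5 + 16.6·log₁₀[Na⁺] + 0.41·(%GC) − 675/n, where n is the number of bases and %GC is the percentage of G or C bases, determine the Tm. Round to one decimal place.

71.0°C

Length n = 37. C=10, G=12, T=7, A=8
G+C = 22, so %GC = 22/37 × 100 = 59.459%
Salt term: 16.6 × (-1) = -16.6
GC term: 0.41 × 59.459 = 24.378; length term: −675/37 = −18.243
Tm = 81.5 + (-16.6) + 24.378 − 18.243 = 71.035 → 71.0°C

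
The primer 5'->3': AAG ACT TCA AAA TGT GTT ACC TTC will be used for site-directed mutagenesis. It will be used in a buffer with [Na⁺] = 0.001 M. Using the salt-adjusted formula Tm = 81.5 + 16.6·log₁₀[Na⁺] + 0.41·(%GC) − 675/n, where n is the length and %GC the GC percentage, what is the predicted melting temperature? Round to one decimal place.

Length n = 24. Base counts: C=5, G=3, A=8, T=8
G+C = 8, so %GC = 8/24 × 100 = 33.333%
Salt term: 16.6 × (-3) = -49.8
GC term: 0.41 × 33.333 = 13.667; length term: −675/24 = −28.125
Tm = 81.5 + (-49.8) + 13.667 − 28.125 = 17.242 → 17.2°C

17.2°C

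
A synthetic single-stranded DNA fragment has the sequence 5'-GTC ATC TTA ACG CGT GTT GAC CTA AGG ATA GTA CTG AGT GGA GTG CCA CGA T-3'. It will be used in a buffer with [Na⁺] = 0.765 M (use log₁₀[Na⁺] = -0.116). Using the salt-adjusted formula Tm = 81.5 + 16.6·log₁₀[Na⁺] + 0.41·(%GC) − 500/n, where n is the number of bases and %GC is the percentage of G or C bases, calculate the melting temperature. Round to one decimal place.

89.7°C

Length n = 52. Scanning the sequence gives A=13, C=10, T=14, G=15.
G+C = 25, so %GC = 25/52 × 100 = 48.077%
Salt term: 16.6 × (-0.116) = -1.926
GC term: 0.41 × 48.077 = 19.712; length term: −500/52 = −9.615
Tm = 81.5 + (-1.926) + 19.712 − 9.615 = 89.671 → 89.7°C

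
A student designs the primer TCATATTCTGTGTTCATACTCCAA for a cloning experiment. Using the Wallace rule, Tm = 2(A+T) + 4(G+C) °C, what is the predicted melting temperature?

Base counts: G=2, C=6, A=6, T=10
A+T = 16, G+C = 8
Tm = 2(16) + 4(8) = 32 + 32 = 64°C

64°C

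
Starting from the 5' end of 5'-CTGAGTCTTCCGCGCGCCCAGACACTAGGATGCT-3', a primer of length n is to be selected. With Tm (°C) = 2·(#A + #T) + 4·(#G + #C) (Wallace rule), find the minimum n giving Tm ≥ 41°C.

n = 13

First 12 bases: CTGAGTCTTCCG → Tm = 38°C (< 41°C)
First 13 bases: CTGAGTCTTCCGC → Tm = 42°C (≥ 41°C)
Since every base adds ≥2°C, Tm only increases with n, so the threshold is first crossed at n = 13.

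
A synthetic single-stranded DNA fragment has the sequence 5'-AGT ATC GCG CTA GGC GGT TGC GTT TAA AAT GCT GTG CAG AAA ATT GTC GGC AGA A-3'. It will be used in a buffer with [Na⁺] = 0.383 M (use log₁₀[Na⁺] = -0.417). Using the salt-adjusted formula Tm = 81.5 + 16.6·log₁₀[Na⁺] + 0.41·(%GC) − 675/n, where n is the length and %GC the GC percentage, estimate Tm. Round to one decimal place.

81.7°C

Length n = 55. Base counts: G=17, A=15, T=14, C=9
G+C = 26, so %GC = 26/55 × 100 = 47.273%
Salt term: 16.6 × (-0.417) = -6.922
GC term: 0.41 × 47.273 = 19.382; length term: −675/55 = −12.273
Tm = 81.5 + (-6.922) + 19.382 − 12.273 = 81.687 → 81.7°C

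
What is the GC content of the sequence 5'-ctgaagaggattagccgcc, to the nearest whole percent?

58%

Base counts: T=3, G=6, A=5, C=5
G+C = 6 + 5 = 11 out of 19 bases
%GC = 11/19 × 100 = 57.89% ≈ 58%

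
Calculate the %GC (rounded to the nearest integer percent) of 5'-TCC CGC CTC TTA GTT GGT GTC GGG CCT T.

61%

A=1, C=9, G=8, T=10
G+C = 8 + 9 = 17 out of 28 bases
%GC = 17/28 × 100 = 60.71% ≈ 61%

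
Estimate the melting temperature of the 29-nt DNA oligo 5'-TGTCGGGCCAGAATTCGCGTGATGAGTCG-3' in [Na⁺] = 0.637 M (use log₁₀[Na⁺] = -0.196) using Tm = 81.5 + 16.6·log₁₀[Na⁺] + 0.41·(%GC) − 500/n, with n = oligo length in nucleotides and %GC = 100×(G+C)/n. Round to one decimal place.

85.0°C

Length n = 29. Base counts: A=5, T=7, C=6, G=11
G+C = 17, so %GC = 17/29 × 100 = 58.621%
Salt term: 16.6 × (-0.196) = -3.254
GC term: 0.41 × 58.621 = 24.035; length term: −500/29 = −17.241
Tm = 81.5 + (-3.254) + 24.035 − 17.241 = 85.04 → 85.0°C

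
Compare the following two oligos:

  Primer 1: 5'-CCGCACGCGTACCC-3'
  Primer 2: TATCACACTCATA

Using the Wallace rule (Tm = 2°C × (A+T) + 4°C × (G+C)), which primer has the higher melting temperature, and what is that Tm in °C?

Primer 1, 50°C

Primer 1: A+T=3, G+C=11 → Tm = 2(3)+4(11) = 50°C
Primer 2: A+T=9, G+C=4 → Tm = 2(9)+4(4) = 34°C
50°C vs 34°C → primer 1 is higher.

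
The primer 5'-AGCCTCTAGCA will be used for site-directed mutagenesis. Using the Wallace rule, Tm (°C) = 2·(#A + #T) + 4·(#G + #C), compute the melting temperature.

34°C

Counting bases: A=3, T=2, C=4, G=2
So N_AT = 5 and N_GC = 6.
Tm = 4·6 + 2·5 = 24 + 10 = 34°C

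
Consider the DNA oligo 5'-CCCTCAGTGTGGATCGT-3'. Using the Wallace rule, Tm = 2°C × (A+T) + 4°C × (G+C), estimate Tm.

54°C

Scanning the sequence gives C=5, A=2, G=5, T=5.
AT pairs contribute 7, GC pairs contribute 10.
Tm = 2(7) + 4(10) = 14 + 40 = 54°C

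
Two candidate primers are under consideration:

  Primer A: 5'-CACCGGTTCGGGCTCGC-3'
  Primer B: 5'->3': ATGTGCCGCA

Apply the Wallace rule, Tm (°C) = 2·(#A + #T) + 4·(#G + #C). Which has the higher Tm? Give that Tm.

Primer A: A+T=4, G+C=13 → Tm = 2(4)+4(13) = 60°C
Primer B: A+T=4, G+C=6 → Tm = 2(4)+4(6) = 32°C
60°C vs 32°C → primer A is higher.

Primer A, 60°C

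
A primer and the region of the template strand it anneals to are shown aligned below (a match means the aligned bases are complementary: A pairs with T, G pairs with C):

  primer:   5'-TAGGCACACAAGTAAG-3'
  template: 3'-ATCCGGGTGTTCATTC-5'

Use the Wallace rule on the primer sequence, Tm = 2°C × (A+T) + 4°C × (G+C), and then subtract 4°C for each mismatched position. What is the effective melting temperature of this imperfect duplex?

Primer base counts: A=7, T=2, G=4, C=3 → A+T=9, G+C=7
Perfect-match Tm = 2(9) + 4(7) = 18 + 28 = 46°C
Mismatches (positions where the bases are not complementary): 1 (at position 6)
Effective Tm = 46 − 1×4 = 46 − 4 = 42°C

42°C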